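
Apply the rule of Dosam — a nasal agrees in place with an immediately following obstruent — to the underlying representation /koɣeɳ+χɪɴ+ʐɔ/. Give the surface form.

[koɣeɴχɪɳʐɔ]

/ɳ/ is a voiced retroflex nasal. The following trigger /χ/ is uvular, so /ɳ/ must become uvular as well.
A voiced uvular nasal is [ɴ], so the surface segment is [ɴ].
The same rule applies at the second boundary: /ɴ/ → [ɳ] next to /ʐ/.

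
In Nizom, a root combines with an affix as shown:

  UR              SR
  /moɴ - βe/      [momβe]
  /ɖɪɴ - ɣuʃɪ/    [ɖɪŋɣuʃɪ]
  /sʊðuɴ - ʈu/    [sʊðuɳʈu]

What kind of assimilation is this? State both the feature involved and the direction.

The segment that alternates is /ɴ/, which surfaces as [m] when adjacent to /β/.
The change uvular → bilabial matches the place of the following /β/, identifying this as place assimilation.
Manner and voice are unchanged, so the assimilation is partial, not total.
Checking the remaining alternations: /ɴ/ → [ŋ] before /ɣ/ (uvular → velar, matching velar); /ɴ/ → [ɳ] before /ʈ/ (uvular → retroflex, matching retroflex) — only place changes, and always toward the following segment.
Since the segment that changes precedes the conditioning segment, the assimilation is regressive.

regressive place assimilation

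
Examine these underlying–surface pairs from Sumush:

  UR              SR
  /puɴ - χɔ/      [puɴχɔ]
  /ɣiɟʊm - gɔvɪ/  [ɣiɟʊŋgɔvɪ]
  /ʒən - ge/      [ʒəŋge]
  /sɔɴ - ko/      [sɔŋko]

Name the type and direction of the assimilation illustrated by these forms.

regressive place assimilation

The segment that alternates is /m/, which surfaces as [ŋ] when adjacent to /g/.
The change bilabial → velar matches the place of the following /g/, identifying this as place assimilation.
Manner and voice are unchanged, so the assimilation is partial, not total.
The other alternating forms pattern the same way: /n/ → [ŋ] before /g/ (alveolar → velar, matching velar); /ɴ/ → [ŋ] before /k/ (uvular → velar, matching velar) — only place changes, and always toward the following segment.
No alternation appears in [puɴχɔ]: there the adjacent consonants already agree in place (/ɴ/ and /χ/ are both uvular), so this form is consistent with the same rule.
The trigger is the following segment, so the direction is regressive (anticipatory).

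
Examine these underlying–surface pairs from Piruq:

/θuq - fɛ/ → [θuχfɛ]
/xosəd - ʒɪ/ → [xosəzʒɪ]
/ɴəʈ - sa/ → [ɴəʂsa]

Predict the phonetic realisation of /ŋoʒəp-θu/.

[ŋoʒəɸθu]

The data show regressive manner assimilation: /q/ → [χ] before /f/; /d/ → [z] before /ʒ/; /ʈ/ → [ʂ] before /s/. In each pair only manner changes, matching the following consonant, while place and voice stay constant.
/p/ is a voiceless bilabial stop. The following trigger /θ/ is a fricative, so /p/ must become a fricative as well.
The voiceless bilabial fricative is [ɸ], so /p/ → [ɸ].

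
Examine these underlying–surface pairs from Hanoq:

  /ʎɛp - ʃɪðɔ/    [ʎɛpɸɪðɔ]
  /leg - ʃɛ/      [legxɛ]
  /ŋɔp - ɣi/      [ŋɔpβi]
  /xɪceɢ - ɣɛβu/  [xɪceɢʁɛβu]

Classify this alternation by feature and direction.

Comparing underlying and surface forms, /ʃ/ → [ɸ] is the alternation; the neighbouring /p/ is constant.
The change postalveolar → bilabial matches the place of the preceding /p/, identifying this as place assimilation.
Manner and voice are unchanged, so the assimilation is partial, not total.
Checking the remaining alternations: /ʃ/ → [x] after /g/ (postalveolar → velar, matching velar); /ɣ/ → [β] after /p/ (velar → bilabial, matching bilabial); /ɣ/ → [ʁ] after /ɢ/ (velar → uvular, matching uvular) — only place changes, and always toward the preceding segment.
The trigger is the preceding segment, so the direction is progressive (perseverative).

progressive place assimilation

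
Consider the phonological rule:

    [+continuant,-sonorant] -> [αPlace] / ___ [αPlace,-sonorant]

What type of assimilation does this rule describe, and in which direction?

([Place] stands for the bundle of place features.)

regressive place assimilation

The rule copies the place features (abbreviated [Place]) from the environment onto the target, so the assimilating feature is place.
The conditioning segment sits to the right of the focus bar, meaning the trigger follows the segment that changes — regressive assimilation.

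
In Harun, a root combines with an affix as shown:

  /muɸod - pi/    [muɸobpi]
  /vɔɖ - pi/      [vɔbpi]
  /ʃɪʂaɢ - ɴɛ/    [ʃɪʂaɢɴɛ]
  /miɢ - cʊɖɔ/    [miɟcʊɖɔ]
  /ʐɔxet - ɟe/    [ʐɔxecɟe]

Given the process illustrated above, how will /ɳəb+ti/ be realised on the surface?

The data show regressive place assimilation: /d/ → [b] before /p/; /ɖ/ → [b] before /p/; /ɢ/ → [ɟ] before /c/; /t/ → [c] before /ɟ/. In each pair only place changes, matching the following consonant, while manner and voice stay constant.
Nothing changes in [ʃɪʂaɢɴɛ]: there the adjacent consonants already agree in place (/ɢ/ and /ɴ/ are both uvular), so this form is consistent with the same rule.
The rule targets /b/ (voiced bilabial stop), which sits before the trigger /t/ (alveolar).
The voiced alveolar stop is [d], so /b/ → [d].

[ɳədti]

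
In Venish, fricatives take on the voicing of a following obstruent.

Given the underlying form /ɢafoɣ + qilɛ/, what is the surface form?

[ɢafoxqilɛ]

/ɣ/ is a voiced velar fricative. The following trigger /q/ is voiceless, so /ɣ/ must become voiceless as well.
Changing only its voicing to voiceless gives [x] — the voiceless velar fricative.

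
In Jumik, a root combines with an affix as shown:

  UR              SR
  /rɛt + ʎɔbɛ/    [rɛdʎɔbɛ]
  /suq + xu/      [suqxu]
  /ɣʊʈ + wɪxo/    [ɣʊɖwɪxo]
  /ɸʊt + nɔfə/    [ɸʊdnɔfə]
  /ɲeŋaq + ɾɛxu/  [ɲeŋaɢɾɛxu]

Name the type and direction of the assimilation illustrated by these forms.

regressive voicing assimilation

The segment that alternates is /t/, which surfaces as [d] when adjacent to /ʎ/.
/t/ is voiceless while /ʎ/ is voiced; the output [d] is voiced, matching the trigger — so the feature that spreads is voicing.
Place and manner are unchanged, so the assimilation is partial, not total.
Checking the remaining alternations: /ʈ/ → [ɖ] before /w/ (voiceless → voiced, matching voiced); /t/ → [d] before /n/ (voiceless → voiced, matching voiced); /q/ → [ɢ] before /ɾ/ (voiceless → voiced, matching voiced) — only voicing changes, and always toward the following segment.
No alternation appears in [suqxu]: there the adjacent consonants already agree in voicing (/q/ and /x/ are both voiceless), so this form is consistent with the same rule.
The trigger is the following segment, so the direction is regressive (anticipatory).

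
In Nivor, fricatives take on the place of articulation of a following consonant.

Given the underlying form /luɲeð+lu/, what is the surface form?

[luɲezlu]

/ð/ is a voiced dental fricative. The following trigger /l/ is alveolar, so /ð/ must become alveolar as well.
The voiced alveolar fricative is [z], so /ð/ → [z].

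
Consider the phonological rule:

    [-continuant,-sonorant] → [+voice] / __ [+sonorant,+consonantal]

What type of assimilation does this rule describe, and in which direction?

The structural change is [+voice], and the conditioning segment [+sonorant,+consonantal] (a sonorant consonant) is itself voiced, so the target comes to share the voicing of its neighbour — voicing assimilation.
Since the environment is written after the underscore, the trigger follows the target; the direction is regressive.

regressive voicing assimilation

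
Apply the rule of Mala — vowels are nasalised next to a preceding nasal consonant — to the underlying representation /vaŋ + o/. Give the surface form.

/o/ sits next to the nasal /ŋ/ and is therefore nasalised to [õ].

[vaŋõ]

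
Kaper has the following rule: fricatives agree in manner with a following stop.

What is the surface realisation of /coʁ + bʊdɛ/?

[coɢbʊdɛ]

The rule targets /ʁ/ (voiced uvular fricative), which sits before the trigger /b/ (stop).
The voiced uvular stop is [ɢ], so /ʁ/ → [ɢ].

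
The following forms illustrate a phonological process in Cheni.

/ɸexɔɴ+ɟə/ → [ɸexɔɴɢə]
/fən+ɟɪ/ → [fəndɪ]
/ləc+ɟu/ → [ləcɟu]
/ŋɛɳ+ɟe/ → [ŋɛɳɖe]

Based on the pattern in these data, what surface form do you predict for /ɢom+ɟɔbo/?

[ɢombɔbo]

The data show progressive place assimilation: /ɟ/ → [ɢ] after /ɴ/; /ɟ/ → [d] after /n/; /ɟ/ → [ɖ] after /ɳ/. In each pair only place changes, matching the preceding consonant, while manner and voice stay constant.
No alternation appears in [ləcɟu]: there the adjacent consonants already agree in place (/ɟ/ and /c/ are both palatal), so this form is consistent with the same rule.
The rule targets /ɟ/ (voiced palatal stop), which sits after the trigger /m/ (bilabial).
The voiced bilabial stop is [b], so /ɟ/ → [b].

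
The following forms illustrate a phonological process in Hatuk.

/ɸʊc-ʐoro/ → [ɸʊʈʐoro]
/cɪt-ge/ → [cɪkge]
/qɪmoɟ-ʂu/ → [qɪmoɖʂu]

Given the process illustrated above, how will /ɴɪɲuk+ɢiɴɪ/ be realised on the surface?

The data show regressive place assimilation: /c/ → [ʈ] before /ʐ/; /t/ → [k] before /g/; /ɟ/ → [ɖ] before /ʂ/. In each pair only place changes, matching the following consonant, while manner and voice stay constant.
/k/ is a voiceless velar stop. The following trigger /ɢ/ is uvular, so /k/ must become uvular as well.
The voiceless uvular stop is [q], so /k/ → [q].

[ɴɪɲuqɢiɴɪ]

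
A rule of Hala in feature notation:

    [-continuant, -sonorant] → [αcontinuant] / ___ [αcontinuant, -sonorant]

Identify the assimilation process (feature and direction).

regressive manner assimilation

The rule copies [continuant] (continuancy) from the environment onto the target stops; since [±continuant] encodes the stop/fricative manner contrast, the assimilating dimension is manner.
The conditioning segment sits to the right of the focus bar, meaning the trigger follows the segment that changes — regressive assimilation.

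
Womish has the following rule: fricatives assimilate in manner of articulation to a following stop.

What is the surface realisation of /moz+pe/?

The rule targets /z/ (voiced alveolar fricative), which sits before the trigger /p/ (stop).
The voiced alveolar stop is [d], so /z/ → [d].

[modpe]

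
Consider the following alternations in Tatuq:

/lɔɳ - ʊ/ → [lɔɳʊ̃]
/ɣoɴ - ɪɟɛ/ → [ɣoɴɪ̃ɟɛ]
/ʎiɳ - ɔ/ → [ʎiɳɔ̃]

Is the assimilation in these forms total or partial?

The vowel /ʊ/ surfaces as nasalised [ʊ̃] next to the preceding nasal /ɳ/ — it has acquired the [+nasal] feature of its neighbour.
The other forms show the same pattern: /ɪ/ → [ɪ̃] after /ɴ/; /ɔ/ → [ɔ̃] after /ɳ/ — each time a vowel is nasalised next to a preceding nasal.

partial assimilation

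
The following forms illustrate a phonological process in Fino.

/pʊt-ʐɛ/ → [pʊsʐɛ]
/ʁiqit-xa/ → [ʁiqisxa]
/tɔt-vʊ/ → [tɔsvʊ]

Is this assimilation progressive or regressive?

regressive

Underlying /t/ is realised as [s] next to /ʐ/; /ʐ/ itself does not change.
The change stop → fricative matches the manner of the following /ʐ/, identifying this as manner assimilation.
The same holds elsewhere in the data: /t/ → [s] before /x/ (stop → fricative, matching a fricative); /t/ → [s] before /v/ (stop → fricative, matching a fricative) — only manner changes, and always toward the following segment.
The trigger is the following segment, so the direction is regressive (anticipatory).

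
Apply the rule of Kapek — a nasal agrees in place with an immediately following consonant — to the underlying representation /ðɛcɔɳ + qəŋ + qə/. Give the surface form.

[ðɛcɔɴqəɴqə]

The rule targets /ɳ/ (voiced retroflex nasal), which sits before the trigger /q/ (uvular).
Changing only its place to uvular gives [ɴ] — the voiced uvular nasal.
The same rule applies at the second boundary: /ŋ/ → [ɴ] next to /q/.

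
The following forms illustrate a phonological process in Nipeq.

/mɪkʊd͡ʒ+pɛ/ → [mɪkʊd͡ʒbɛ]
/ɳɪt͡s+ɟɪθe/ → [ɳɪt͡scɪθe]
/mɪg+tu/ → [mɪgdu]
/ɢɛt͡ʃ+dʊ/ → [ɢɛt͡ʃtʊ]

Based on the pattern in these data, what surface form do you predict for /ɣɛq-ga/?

The data show progressive voicing assimilation: /p/ → [b] after /d͡ʒ/; /ɟ/ → [c] after /t͡s/; /t/ → [d] after /g/; /d/ → [t] after /t͡ʃ/. In each pair only voicing changes, matching the preceding consonant, while place and manner stay constant.
/g/ is a voiced velar stop. The preceding trigger /q/ is voiceless, so /g/ must become voiceless as well.
Changing only its voicing to voiceless gives [k] — the voiceless velar stop.

[ɣɛqka]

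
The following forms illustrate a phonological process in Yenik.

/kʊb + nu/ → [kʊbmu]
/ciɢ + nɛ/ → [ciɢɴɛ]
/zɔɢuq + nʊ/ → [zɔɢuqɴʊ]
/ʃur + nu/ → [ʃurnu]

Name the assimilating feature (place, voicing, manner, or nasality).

Underlying /n/ is realised as [m] next to /b/; /b/ itself does not change.
The change alveolar → bilabial matches the place of the preceding /b/, identifying this as place assimilation.
The other alternating forms pattern the same way: /n/ → [ɴ] after /ɢ/ (alveolar → uvular, matching uvular); /n/ → [ɴ] after /q/ (alveolar → uvular, matching uvular) — only place changes, and always toward the preceding segment.
No alternation appears in [ʃurnu]: there the adjacent consonants already agree in place (/n/ and /r/ are both alveolar), so this form is consistent with the same rule.

place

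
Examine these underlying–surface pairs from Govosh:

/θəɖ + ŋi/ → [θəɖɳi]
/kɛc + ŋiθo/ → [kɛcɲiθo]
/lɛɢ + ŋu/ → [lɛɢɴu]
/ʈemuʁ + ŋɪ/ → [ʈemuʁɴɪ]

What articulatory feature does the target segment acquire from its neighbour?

place

Underlying /ŋ/ is realised as [ɳ] next to /ɖ/; /ɖ/ itself does not change.
The change velar → retroflex matches the place of the preceding /ɖ/, identifying this as place assimilation.
The other alternating forms pattern the same way: /ŋ/ → [ɲ] after /c/ (velar → palatal, matching palatal); /ŋ/ → [ɴ] after /ɢ/ (velar → uvular, matching uvular); /ŋ/ → [ɴ] after /ʁ/ (velar → uvular, matching uvular) — only place changes, and always toward the preceding segment.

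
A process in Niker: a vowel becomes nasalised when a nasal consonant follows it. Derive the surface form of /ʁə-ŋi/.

/ə/ sits next to the nasal /ŋ/ and is therefore nasalised to [ə̃].

[ʁə̃ŋi]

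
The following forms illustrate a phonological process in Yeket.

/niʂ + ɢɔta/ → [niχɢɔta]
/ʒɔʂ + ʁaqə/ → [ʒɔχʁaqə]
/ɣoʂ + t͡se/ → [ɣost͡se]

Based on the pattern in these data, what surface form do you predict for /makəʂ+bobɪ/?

The data show regressive place assimilation: /ʂ/ → [χ] before /ɢ/; /ʂ/ → [χ] before /ʁ/; /ʂ/ → [s] before /t͡s/. In each pair only place changes, matching the following consonant, while manner and voice stay constant.
The rule targets /ʂ/ (voiceless retroflex fricative), which sits before the trigger /b/ (bilabial).
A voiceless bilabial fricative is [ɸ], so the surface segment is [ɸ].

[makəɸbobɪ]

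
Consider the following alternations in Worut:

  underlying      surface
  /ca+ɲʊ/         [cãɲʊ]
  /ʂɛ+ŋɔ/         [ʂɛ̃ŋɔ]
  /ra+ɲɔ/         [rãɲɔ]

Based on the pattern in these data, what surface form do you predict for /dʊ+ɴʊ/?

The data show regressive nasality assimilation (vowel nasalisation): /a/ → [ã] before /ɲ/; /ɛ/ → [ɛ̃] before /ŋ/ — a vowel is nasalised by an immediately following nasal consonant.
The vowel /ʊ/ is adjacent to the following nasal /ɴ/, so it acquires [+nasal] and surfaces as [ʊ̃].

[dʊ̃ɴʊ]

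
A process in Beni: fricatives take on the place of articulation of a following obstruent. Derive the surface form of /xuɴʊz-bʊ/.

[xuɴʊβbʊ]

The rule targets /z/ (voiced alveolar fricative), which sits before the trigger /b/ (bilabial).
The voiced bilabial fricative is [β], so /z/ → [β].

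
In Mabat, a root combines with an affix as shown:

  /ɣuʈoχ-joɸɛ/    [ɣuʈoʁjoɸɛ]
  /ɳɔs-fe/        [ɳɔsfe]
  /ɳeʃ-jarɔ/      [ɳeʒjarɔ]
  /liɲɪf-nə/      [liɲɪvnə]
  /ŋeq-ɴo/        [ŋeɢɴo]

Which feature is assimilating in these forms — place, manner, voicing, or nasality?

Underlying /χ/ is realised as [ʁ] next to /j/; /j/ itself does not change.
/χ/ is voiceless while /j/ is voiced; the output [ʁ] is voiced, matching the trigger — so the feature that spreads is voicing.
The same holds elsewhere in the data: /ʃ/ → [ʒ] before /j/ (voiceless → voiced, matching voiced); /f/ → [v] before /n/ (voiceless → voiced, matching voiced); /q/ → [ɢ] before /ɴ/ (voiceless → voiced, matching voiced) — only voicing changes, and always toward the following segment.
Nothing changes in [ɳɔsfe]: there the adjacent consonants already agree in voicing (/s/ and /f/ are both voiceless), so this form is consistent with the same rule.

voicing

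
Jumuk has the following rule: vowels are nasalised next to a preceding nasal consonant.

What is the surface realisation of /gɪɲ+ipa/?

/i/ sits next to the nasal /ɲ/ and is therefore nasalised to [ĩ].

[gɪɲĩpa]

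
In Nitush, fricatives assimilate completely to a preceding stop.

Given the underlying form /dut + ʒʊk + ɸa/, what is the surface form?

[duttʊkka]

/ʒ/ is the segment targeted by the rule; it sits immediately after /t/, so it assimilates completely and surfaces as [t].
The same rule applies at the second boundary: /ɸ/ → [k] next to /k/.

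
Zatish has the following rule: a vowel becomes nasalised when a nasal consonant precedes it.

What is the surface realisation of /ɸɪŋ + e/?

The vowel /e/ is adjacent to the preceding nasal /ŋ/, so it acquires [+nasal] and surfaces as [ẽ].

[ɸɪŋẽ]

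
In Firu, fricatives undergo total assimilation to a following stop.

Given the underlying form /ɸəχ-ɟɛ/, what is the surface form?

/χ/ is the segment targeted by the rule; it sits immediately before /ɟ/, so it assimilates completely and surfaces as [ɟ].

[ɸəɟɟɛ]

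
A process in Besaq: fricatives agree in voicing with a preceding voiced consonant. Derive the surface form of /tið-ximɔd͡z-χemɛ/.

/x/ is a voiceless velar fricative. The preceding trigger /ð/ is voiced, so /x/ must become voiced as well.
A voiced velar fricative is [ɣ], so the surface segment is [ɣ].
The same rule applies at the second boundary: /χ/ → [ʁ] next to /d͡z/.

[tiðɣimɔd͡zʁemɛ]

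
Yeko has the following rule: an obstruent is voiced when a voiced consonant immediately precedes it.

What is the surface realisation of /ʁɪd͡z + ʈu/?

[ʁɪd͡zɖu]

The rule targets /ʈ/ (voiceless retroflex stop), which sits after the trigger /d͡z/ (voiced).
A voiced retroflex stop is [ɖ], so the surface segment is [ɖ].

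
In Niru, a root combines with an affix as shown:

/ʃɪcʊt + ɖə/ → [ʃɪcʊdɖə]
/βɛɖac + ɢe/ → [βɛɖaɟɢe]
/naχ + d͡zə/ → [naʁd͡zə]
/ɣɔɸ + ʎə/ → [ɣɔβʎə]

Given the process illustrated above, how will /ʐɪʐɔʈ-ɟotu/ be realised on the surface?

[ʐɪʐɔɖɟotu]

The data show regressive voicing assimilation: /t/ → [d] before /ɖ/; /c/ → [ɟ] before /ɢ/; /χ/ → [ʁ] before /d͡z/; /ɸ/ → [β] before /ʎ/. In each pair only voicing changes, matching the following consonant, while place and manner stay constant.
/ʈ/ is a voiceless retroflex stop. The following trigger /ɟ/ is voiced, so /ʈ/ must become voiced as well.
Changing only its voicing to voiced gives [ɖ] — the voiced retroflex stop.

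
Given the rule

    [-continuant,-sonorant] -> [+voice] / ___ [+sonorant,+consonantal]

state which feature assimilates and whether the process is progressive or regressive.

regressive voicing assimilation

The target ([-continuant,-sonorant], stops) acquires [+voice] next to a sonorant consonant ([+sonorant,+consonantal]) — it takes on the voicing of its neighbour, so the feature that spreads is voicing.
Since the environment is written after the underscore, the trigger follows the target; the direction is regressive.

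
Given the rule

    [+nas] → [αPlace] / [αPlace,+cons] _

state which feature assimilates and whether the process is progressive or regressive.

progressive place assimilation

The shared variable α links the value of the place features (abbreviated [Place]) on the target to the same value on the neighbouring segment, so place is the feature that assimilates.
Since the environment is written before the underscore, the trigger precedes the target; the direction is progressive.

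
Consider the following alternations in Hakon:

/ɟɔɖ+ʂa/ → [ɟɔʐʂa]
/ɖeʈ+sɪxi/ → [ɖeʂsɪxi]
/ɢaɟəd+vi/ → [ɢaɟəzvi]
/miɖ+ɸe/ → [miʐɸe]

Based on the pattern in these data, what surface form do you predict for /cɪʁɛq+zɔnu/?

The data show regressive manner assimilation: /ɖ/ → [ʐ] before /ʂ/; /ʈ/ → [ʂ] before /s/; /d/ → [z] before /v/; /ɖ/ → [ʐ] before /ɸ/. In each pair only manner changes, matching the following consonant, while place and voice stay constant.
/q/ is a voiceless uvular stop. The following trigger /z/ is a fricative, so /q/ must become a fricative as well.
The voiceless uvular fricative is [χ], so /q/ → [χ].

[cɪʁɛχzɔnu]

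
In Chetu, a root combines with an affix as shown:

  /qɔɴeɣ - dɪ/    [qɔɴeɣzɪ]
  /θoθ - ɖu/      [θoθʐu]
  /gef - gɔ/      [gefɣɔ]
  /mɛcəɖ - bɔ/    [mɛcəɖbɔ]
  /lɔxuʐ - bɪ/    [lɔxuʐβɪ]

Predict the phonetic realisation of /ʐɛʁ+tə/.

The data show progressive manner assimilation: /d/ → [z] after /ɣ/; /ɖ/ → [ʐ] after /θ/; /g/ → [ɣ] after /f/; /b/ → [β] after /ʐ/. In each pair only manner changes, matching the preceding consonant, while place and voice stay constant.
No alternation appears in [mɛcəɖbɔ]: there the adjacent consonants already agree in manner (/b/ and /ɖ/ are both stops), so this form is consistent with the same rule.
The rule targets /t/ (voiceless alveolar stop), which sits after the trigger /ʁ/ (fricative).
Changing only its manner to fricative gives [s] — the voiceless alveolar fricative.

[ʐɛʁsə]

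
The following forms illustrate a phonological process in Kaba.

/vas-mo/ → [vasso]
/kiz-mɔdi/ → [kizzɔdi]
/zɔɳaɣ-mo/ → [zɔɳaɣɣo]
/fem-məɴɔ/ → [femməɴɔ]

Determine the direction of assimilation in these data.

Underlying /m/ is realised as [s] next to /s/; /s/ itself does not change.
The output [s] is identical to the trigger /s/ — every feature (place, manner, voicing) has been copied — so this is total assimilation.
The remaining alternations confirm this: /m/ → [z] after /z/; /m/ → [ɣ] after /ɣ/ — in each case the output is a copy of the preceding consonant.
In [femməɴɔ] the two consonants at the boundary are already identical (/m/ + /m/), so the rule applies vacuously and nothing changes.
The trigger is the preceding segment, so the direction is progressive (perseverative).

progressive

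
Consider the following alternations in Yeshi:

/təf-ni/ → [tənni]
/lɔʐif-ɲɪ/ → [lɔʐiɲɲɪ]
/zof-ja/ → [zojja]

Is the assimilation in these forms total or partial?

The segment that alternates is /f/, which surfaces as [n] when adjacent to /n/.
The output [n] is identical to the trigger /n/ — every feature (place, manner, voicing) has been copied — so this is total assimilation.
The remaining alternations confirm this: /f/ → [ɲ] before /ɲ/; /f/ → [j] before /j/ — in each case the output is a copy of the following consonant.

total assimilation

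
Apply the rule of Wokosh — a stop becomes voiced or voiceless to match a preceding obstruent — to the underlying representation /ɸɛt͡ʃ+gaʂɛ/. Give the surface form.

The rule targets /g/ (voiced velar stop), which sits after the trigger /t͡ʃ/ (voiceless).
Changing only its voicing to voiceless gives [k] — the voiceless velar stop.

[ɸɛt͡ʃkaʂɛ]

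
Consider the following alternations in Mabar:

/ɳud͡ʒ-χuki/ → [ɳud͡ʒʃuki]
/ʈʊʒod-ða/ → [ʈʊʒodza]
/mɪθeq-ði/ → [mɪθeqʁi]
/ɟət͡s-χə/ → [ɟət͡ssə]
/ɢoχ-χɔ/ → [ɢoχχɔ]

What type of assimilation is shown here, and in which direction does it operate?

progressive place assimilation

Underlying /χ/ is realised as [ʃ] next to /d͡ʒ/; /d͡ʒ/ itself does not change.
/χ/ is uvular while /d͡ʒ/ is postalveolar; the output [ʃ] is postalveolar, matching the trigger — so the feature that spreads is place.
Manner and voice are unchanged, so the assimilation is partial, not total.
The other alternating forms pattern the same way: /ð/ → [z] after /d/ (dental → alveolar, matching alveolar); /ð/ → [ʁ] after /q/ (dental → uvular, matching uvular); /χ/ → [s] after /t͡s/ (uvular → alveolar, matching alveolar) — only place changes, and always toward the preceding segment.
No alternation appears in [ɢoχχɔ]: there the adjacent consonants already agree in place (/χ/ and /χ/ are both uvular), so this form is consistent with the same rule.
Since the segment that changes follows the conditioning segment, the assimilation is progressive.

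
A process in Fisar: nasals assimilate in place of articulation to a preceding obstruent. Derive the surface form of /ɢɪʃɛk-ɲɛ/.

/ɲ/ is a voiced palatal nasal. The preceding trigger /k/ is velar, so /ɲ/ must become velar as well.
The voiced velar nasal is [ŋ], so /ɲ/ → [ŋ].

[ɢɪʃɛkŋɛ]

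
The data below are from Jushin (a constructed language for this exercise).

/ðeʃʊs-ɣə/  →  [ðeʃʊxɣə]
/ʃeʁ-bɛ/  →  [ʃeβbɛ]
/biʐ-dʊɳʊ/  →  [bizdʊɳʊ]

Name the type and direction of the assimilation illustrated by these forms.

Comparing underlying and surface forms, /s/ → [x] is the alternation; the neighbouring /ɣ/ is constant.
The change alveolar → velar matches the place of the following /ɣ/, identifying this as place assimilation.
Manner and voice are unchanged, so the assimilation is partial, not total.
The other alternating forms pattern the same way: /ʁ/ → [β] before /b/ (uvular → bilabial, matching bilabial); /ʐ/ → [z] before /d/ (retroflex → alveolar, matching alveolar) — only place changes, and always toward the following segment.
The trigger is the following segment, so the direction is regressive (anticipatory).

regressive place assimilation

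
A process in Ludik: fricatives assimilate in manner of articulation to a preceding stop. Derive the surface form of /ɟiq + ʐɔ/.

[ɟiqɖɔ]

/ʐ/ is a voiced retroflex fricative. The preceding trigger /q/ is a stop, so /ʐ/ must become a stop as well.
Changing only its manner to stop gives [ɖ] — the voiced retroflex stop.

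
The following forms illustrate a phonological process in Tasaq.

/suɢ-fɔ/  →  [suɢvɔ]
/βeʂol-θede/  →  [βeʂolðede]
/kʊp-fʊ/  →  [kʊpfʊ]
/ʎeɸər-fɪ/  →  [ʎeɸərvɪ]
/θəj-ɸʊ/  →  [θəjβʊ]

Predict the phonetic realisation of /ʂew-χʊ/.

The data show progressive voicing assimilation: /f/ → [v] after /ɢ/; /θ/ → [ð] after /l/; /f/ → [v] after /r/; /ɸ/ → [β] after /j/. In each pair only voicing changes, matching the preceding consonant, while place and manner stay constant.
No alternation appears in [kʊpfʊ]: there the adjacent consonants already agree in voicing (/f/ and /p/ are both voiceless), so this form is consistent with the same rule.
The rule targets /χ/ (voiceless uvular fricative), which sits after the trigger /w/ (voiced).
The voiced uvular fricative is [ʁ], so /χ/ → [ʁ].

[ʂewʁʊ]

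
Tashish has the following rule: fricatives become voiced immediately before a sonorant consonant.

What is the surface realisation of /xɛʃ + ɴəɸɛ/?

[xɛʒɴəɸɛ]

The rule targets /ʃ/ (voiceless postalveolar fricative), which sits before the trigger /ɴ/ (voiced).
The voiced postalveolar fricative is [ʒ], so /ʃ/ → [ʒ].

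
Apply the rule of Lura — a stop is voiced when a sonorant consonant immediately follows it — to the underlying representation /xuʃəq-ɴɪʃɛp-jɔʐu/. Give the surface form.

The rule targets /q/ (voiceless uvular stop), which sits before the trigger /ɴ/ (voiced).
A voiced uvular stop is [ɢ], so the surface segment is [ɢ].
At the second juncture, /p/ likewise becomes [b] adjacent to /j/.

[xuʃəɢɴɪʃɛbjɔʐu]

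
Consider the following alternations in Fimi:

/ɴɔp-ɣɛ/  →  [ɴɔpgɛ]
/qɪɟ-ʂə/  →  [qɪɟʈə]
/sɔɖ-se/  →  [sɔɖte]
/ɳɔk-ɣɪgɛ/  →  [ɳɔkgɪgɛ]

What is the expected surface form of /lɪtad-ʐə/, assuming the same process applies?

[lɪtadɖə]

The data show progressive manner assimilation: /ɣ/ → [g] after /p/; /ʂ/ → [ʈ] after /ɟ/; /s/ → [t] after /ɖ/; /ɣ/ → [g] after /k/. In each pair only manner changes, matching the preceding consonant, while place and voice stay constant.
The rule targets /ʐ/ (voiced retroflex fricative), which sits after the trigger /d/ (stop).
The voiced retroflex stop is [ɖ], so /ʐ/ → [ɖ].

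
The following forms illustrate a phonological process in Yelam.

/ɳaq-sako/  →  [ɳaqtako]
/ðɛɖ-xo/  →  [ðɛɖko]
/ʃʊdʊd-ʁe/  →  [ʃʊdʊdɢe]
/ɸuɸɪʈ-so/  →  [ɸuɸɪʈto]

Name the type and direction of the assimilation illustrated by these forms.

progressive manner assimilation

The segment that alternates is /s/, which surfaces as [t] when adjacent to /q/.
/s/ is a fricative while /q/ is a stop; the output [t] is a stop, matching the trigger — so the feature that spreads is manner.
Place and voice are unchanged, so the assimilation is partial, not total.
Checking the remaining alternations: /x/ → [k] after /ɖ/ (fricative → stop, matching a stop); /ʁ/ → [ɢ] after /d/ (fricative → stop, matching a stop); /s/ → [t] after /ʈ/ (fricative → stop, matching a stop) — only manner changes, and always toward the preceding segment.
The trigger is the preceding segment, so the direction is progressive (perseverative).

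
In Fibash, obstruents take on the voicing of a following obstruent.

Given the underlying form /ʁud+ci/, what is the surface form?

The rule targets /d/ (voiced alveolar stop), which sits before the trigger /c/ (voiceless).
The voiceless alveolar stop is [t], so /d/ → [t].

[ʁutci]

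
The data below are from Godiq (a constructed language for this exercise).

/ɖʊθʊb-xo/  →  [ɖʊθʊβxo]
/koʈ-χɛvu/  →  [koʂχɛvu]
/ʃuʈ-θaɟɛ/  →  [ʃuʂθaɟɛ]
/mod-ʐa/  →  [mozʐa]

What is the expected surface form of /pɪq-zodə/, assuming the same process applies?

The data show regressive manner assimilation: /b/ → [β] before /x/; /ʈ/ → [ʂ] before /χ/; /ʈ/ → [ʂ] before /θ/; /d/ → [z] before /ʐ/. In each pair only manner changes, matching the following consonant, while place and voice stay constant.
/q/ is a voiceless uvular stop. The following trigger /z/ is a fricative, so /q/ must become a fricative as well.
A voiceless uvular fricative is [χ], so the surface segment is [χ].

[pɪχzodə]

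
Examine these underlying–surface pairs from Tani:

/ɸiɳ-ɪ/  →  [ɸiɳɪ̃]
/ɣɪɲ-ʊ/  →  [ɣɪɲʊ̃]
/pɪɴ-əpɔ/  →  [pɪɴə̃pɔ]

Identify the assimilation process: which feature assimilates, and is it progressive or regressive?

progressive nasality assimilation (vowel nasalisation)

The vowel /ɪ/ surfaces as nasalised [ɪ̃] next to the preceding nasal /ɳ/ — it has acquired the [+nasal] feature of its neighbour.
The other forms show the same pattern: /ʊ/ → [ʊ̃] after /ɲ/; /ə/ → [ə̃] after /ɴ/ — each time a vowel is nasalised next to a preceding nasal.
Because the conditioning nasal is to the left of the vowel that changes, the process is progressive (perseverative).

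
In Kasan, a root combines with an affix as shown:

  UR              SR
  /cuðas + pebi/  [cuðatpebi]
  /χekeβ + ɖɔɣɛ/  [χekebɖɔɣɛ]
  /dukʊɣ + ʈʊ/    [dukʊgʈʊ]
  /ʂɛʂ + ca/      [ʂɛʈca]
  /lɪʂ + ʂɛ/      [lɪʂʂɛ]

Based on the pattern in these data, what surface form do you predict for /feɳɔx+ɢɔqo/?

[feɳɔkɢɔqo]

The data show regressive manner assimilation: /s/ → [t] before /p/; /β/ → [b] before /ɖ/; /ɣ/ → [g] before /ʈ/; /ʂ/ → [ʈ] before /c/. In each pair only manner changes, matching the following consonant, while place and voice stay constant.
No alternation appears in [lɪʂʂɛ]: there the adjacent consonants already agree in manner (/ʂ/ and /ʂ/ are both fricatives), so this form is consistent with the same rule.
The rule targets /x/ (voiceless velar fricative), which sits before the trigger /ɢ/ (stop).
A voiceless velar stop is [k], so the surface segment is [k].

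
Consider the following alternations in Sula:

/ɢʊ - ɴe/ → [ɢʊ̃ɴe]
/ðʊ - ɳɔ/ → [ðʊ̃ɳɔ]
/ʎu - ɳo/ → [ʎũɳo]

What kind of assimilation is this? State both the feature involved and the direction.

The vowel /ʊ/ surfaces as nasalised [ʊ̃] next to the following nasal /ɴ/ — it has acquired the [+nasal] feature of its neighbour.
Likewise in the remaining data: /ʊ/ → [ʊ̃] before /ɳ/; /u/ → [ũ] before /ɳ/ — each time a vowel is nasalised next to a following nasal.
Because the conditioning nasal is to the right of the vowel that changes, the process is regressive (anticipatory).

regressive nasality assimilation (vowel nasalisation)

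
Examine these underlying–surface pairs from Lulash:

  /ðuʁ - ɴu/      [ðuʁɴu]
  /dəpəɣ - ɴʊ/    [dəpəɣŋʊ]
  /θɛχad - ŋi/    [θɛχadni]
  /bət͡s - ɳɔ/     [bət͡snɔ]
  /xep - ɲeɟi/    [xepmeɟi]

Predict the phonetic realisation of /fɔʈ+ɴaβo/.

[fɔʈɳaβo]

The data show progressive place assimilation: /ɴ/ → [ŋ] after /ɣ/; /ŋ/ → [n] after /d/; /ɳ/ → [n] after /t͡s/; /ɲ/ → [m] after /p/. In each pair only place changes, matching the preceding consonant, while manner and voice stay constant.
Nothing changes in [ðuʁɴu]: there the adjacent consonants already agree in place (/ɴ/ and /ʁ/ are both uvular), so this form is consistent with the same rule.
/ɴ/ is a voiced uvular nasal. The preceding trigger /ʈ/ is retroflex, so /ɴ/ must become retroflex as well.
The voiced retroflex nasal is [ɳ], so /ɴ/ → [ɳ].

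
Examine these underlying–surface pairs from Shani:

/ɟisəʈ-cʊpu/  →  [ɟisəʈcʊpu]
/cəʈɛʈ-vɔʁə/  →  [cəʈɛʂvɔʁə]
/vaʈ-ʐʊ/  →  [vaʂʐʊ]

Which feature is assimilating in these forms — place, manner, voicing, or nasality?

manner

Underlying /ʈ/ is realised as [ʂ] next to /v/; /v/ itself does not change.
/ʈ/ is a stop while /v/ is a fricative; the output [ʂ] is a fricative, matching the trigger — so the feature that spreads is manner.
Checking the remaining alternation: /ʈ/ → [ʂ] before /ʐ/ (stop → fricative, matching a fricative) — only manner changes, and always toward the following segment.
No alternation appears in [ɟisəʈcʊpu]: there the adjacent consonants already agree in manner (/ʈ/ and /c/ are both stops), so this form is consistent with the same rule.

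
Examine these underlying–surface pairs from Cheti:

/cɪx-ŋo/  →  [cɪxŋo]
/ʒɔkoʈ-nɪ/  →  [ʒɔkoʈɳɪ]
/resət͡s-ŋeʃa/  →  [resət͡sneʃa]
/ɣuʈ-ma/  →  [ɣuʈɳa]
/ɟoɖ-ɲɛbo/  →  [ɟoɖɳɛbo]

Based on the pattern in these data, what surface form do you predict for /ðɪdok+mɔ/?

[ðɪdokŋɔ]

The data show progressive place assimilation: /n/ → [ɳ] after /ʈ/; /ŋ/ → [n] after /t͡s/; /m/ → [ɳ] after /ʈ/; /ɲ/ → [ɳ] after /ɖ/. In each pair only place changes, matching the preceding consonant, while manner and voice stay constant.
Nothing changes in [cɪxŋo]: there the adjacent consonants already agree in place (/ŋ/ and /x/ are both velar), so this form is consistent with the same rule.
/m/ is a voiced bilabial nasal. The preceding trigger /k/ is velar, so /m/ must become velar as well.
The voiced velar nasal is [ŋ], so /m/ → [ŋ].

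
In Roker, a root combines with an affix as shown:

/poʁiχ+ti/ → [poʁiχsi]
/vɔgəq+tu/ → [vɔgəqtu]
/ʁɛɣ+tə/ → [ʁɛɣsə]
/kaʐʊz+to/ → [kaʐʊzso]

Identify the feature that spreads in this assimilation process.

Comparing underlying and surface forms, /t/ → [s] is the alternation; the neighbouring /χ/ is constant.
/t/ is a stop while /χ/ is a fricative; the output [s] is a fricative, matching the trigger — so the feature that spreads is manner.
The same holds elsewhere in the data: /t/ → [s] after /ɣ/ (stop → fricative, matching a fricative); /t/ → [s] after /z/ (stop → fricative, matching a fricative) — only manner changes, and always toward the preceding segment.
Nothing changes in [vɔgəqtu]: there the adjacent consonants already agree in manner (/t/ and /q/ are both stops), so this form is consistent with the same rule.

manner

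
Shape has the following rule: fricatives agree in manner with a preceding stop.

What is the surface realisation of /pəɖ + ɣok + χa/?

The rule targets /ɣ/ (voiced velar fricative), which sits after the trigger /ɖ/ (stop).
Changing only its manner to stop gives [g] — the voiced velar stop.
At the second juncture, /χ/ likewise becomes [q] adjacent to /k/.

[pəɖgokqa]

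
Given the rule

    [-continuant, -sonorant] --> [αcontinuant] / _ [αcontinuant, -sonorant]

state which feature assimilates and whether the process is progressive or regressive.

The shared variable α links the value of [continuant] on the target to that of the neighbouring obstruent. [continuant] distinguishes stops from fricatives — a manner-of-articulation feature — so this is manner assimilation.
Since the environment is written after the underscore, the trigger follows the target; the direction is regressive.

regressive manner assimilation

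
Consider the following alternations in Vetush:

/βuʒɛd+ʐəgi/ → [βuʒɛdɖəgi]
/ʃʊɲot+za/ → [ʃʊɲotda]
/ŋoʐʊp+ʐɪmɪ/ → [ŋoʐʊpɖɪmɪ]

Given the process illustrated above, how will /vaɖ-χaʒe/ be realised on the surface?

[vaɖqaʒe]

The data show progressive manner assimilation: /ʐ/ → [ɖ] after /d/; /z/ → [d] after /t/; /ʐ/ → [ɖ] after /p/. In each pair only manner changes, matching the preceding consonant, while place and voice stay constant.
The rule targets /χ/ (voiceless uvular fricative), which sits after the trigger /ɖ/ (stop).
A voiceless uvular stop is [q], so the surface segment is [q].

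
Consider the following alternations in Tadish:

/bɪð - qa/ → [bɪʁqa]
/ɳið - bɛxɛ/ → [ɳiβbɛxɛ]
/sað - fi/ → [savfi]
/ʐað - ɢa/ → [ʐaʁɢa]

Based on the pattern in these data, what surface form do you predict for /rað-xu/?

[raɣxu]

The data show regressive place assimilation: /ð/ → [ʁ] before /q/; /ð/ → [β] before /b/; /ð/ → [v] before /f/; /ð/ → [ʁ] before /ɢ/. In each pair only place changes, matching the following consonant, while manner and voice stay constant.
The rule targets /ð/ (voiced dental fricative), which sits before the trigger /x/ (velar).
Changing only its place to velar gives [ɣ] — the voiced velar fricative.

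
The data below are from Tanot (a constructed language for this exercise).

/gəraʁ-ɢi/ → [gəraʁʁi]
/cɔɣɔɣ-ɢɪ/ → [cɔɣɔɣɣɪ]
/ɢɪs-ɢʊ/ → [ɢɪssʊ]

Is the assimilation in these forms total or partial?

total assimilation

Underlying /ɢ/ is realised as [ɣ] next to /ɣ/; /ɣ/ itself does not change.
The output [ɣ] is identical to the trigger /ɣ/ — every feature (place, manner, voicing) has been copied — so this is total assimilation.
The other forms behave the same way: /ɢ/ → [ʁ] after /ʁ/; /ɢ/ → [s] after /s/ — in each case the output is a copy of the preceding consonant.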